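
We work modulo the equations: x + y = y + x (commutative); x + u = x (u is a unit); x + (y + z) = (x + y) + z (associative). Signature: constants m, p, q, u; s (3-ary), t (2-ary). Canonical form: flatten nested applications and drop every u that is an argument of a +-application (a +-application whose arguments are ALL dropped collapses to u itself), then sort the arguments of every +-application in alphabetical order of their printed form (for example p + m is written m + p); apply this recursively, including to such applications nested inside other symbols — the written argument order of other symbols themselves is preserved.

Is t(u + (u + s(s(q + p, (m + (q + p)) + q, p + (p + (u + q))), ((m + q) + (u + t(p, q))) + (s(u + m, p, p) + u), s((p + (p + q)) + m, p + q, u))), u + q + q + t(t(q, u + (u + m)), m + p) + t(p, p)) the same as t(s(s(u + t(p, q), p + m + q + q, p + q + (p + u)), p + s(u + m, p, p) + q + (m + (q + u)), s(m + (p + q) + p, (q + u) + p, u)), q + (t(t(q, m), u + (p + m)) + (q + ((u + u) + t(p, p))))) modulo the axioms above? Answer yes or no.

Left:  t(u + (u + s(s(q + p, (m + (q + p)) + q, p + (p + (u + q))), ((m + q) + (u + t(p, q))) + (s(u + m, p, p) + u), s((p + (p + q)) + m, p + q, u))), u + q + q + t(t(q, u + (u + m)), m + p) + t(p, p))
  Descend into:  u + (u + s(s(q + p, (m + (q + p)) + q, p + (p + (u + q))), ((m + q) + (u + t(p, q))) + (s(u + m, p, p) + u), s((p + (p + q)) + m, p + q, u)))
  Un-nest:  u + u + s(s(q + p, (m + (q + p)) + q, p + (p + (u + q))), ((m + q) + (u + t(p, q))) + (s(u + m, p, p) + u), s((p + (p + q)) + m, p + q, u))
  Inside:  s(s(q + p, (m + (q + p)) + q, p + (p + (u + q))), ((m + q) + (u + t(p, q))) + (s(u + m, p, p) + u), s((p + (p + q)) + m, p + q, u))  →  s(s(p + q, m + p + q + q, p + p + q), m + q + s(m, p, p) + t(p, q), s(m + p + p + q, p + q, u))
  Drop the unit:  drop u (×2)
  Order the arguments:  s(s(p + q, m + p + q + q, p + p + q), m + q + s(m, p, p) + t(p, q), s(m + p + p + q, p + q, u))
  Put back:  t(s(s(p + q, m + p + q + q, p + p + q), m + q + s(m, p, p) + t(p, q), s(m + p + p + q, p + q, u)), q + q + t(p, p) + t(t(q, m), m + p))
Right:  t(s(s(u + t(p, q), p + m + q + q, p + q + (p + u)), p + s(u + m, p, p) + q + (m + (q + u)), s(m + (p + q) + p, (q + u) + p, u)), q + (t(t(q, m), u + (p + m)) + (q + ((u + u) + t(p, p)))))
  Focus inside:  q + (t(t(q, m), u + (p + m)) + (q + ((u + u) + t(p, p))))
  Flatten:  q + t(t(q, m), u + (p + m)) + q + u + u + t(p, p)
  Simplify inside:  t(t(q, m), u + (p + m))  →  t(t(q, m), m + p)
  Drop the unit:  drop u (×2)
  Sort:  q + q + t(p, p) + t(t(q, m), m + p)
  Reassemble:  t(s(s(t(p, q), m + p + q + q, p + p + q), m + p + q + q + s(m, p, p), s(m + p + p + q, p + q, u)), q + q + t(p, p) + t(t(q, m), m + p))

Answer: no — t(s(s(p + q, m + p + q + q, p + p + q), m + q + s(m, p, p) + t(p, q), s(m + p + p + q, p + q, u)), q + q + t(p, p) + t(t(q, m), m + p)) vs t(s(s(t(p, q), m + p + q + q, p + p + q), m + p + q + q + s(m, p, p), s(m + p + p + q, p + q, u)), q + q + t(p, p) + t(t(q, m), m + p))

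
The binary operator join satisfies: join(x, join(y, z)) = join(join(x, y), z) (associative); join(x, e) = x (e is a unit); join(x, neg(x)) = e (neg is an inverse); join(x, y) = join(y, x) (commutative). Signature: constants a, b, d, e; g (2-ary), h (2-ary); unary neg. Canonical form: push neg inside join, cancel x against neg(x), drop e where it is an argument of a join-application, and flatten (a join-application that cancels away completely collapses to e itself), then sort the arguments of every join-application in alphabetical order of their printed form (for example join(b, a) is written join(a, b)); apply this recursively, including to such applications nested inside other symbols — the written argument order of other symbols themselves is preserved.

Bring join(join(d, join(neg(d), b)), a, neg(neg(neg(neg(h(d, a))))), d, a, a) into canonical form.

Push neg inside:  distribute neg over join and collapse double neg
Combine occurrences:  join(d, b, a, a, a, h(d, a))
Sort:  join(a, a, a, b, d, h(d, a))

Answer: join(a, a, a, b, d, h(d, a))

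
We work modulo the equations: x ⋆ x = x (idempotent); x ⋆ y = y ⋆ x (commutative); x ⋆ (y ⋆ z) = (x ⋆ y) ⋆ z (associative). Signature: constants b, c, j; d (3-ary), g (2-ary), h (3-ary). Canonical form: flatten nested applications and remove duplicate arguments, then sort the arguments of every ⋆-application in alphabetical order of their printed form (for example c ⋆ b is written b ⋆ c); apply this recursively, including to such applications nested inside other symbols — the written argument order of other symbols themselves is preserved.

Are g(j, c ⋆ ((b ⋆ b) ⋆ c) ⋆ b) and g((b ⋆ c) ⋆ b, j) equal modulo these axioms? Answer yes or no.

Left:  g(j, c ⋆ ((b ⋆ b) ⋆ c) ⋆ b)
  Work inside:  c ⋆ ((b ⋆ b) ⋆ c) ⋆ b
  Merge nested applications:  c ⋆ b ⋆ b ⋆ c ⋆ b
  Idempotence:  drop duplicate b, c, b
  Sort:  b ⋆ c
  Put back:  g(j, b ⋆ c)
Right:  g((b ⋆ c) ⋆ b, j)
  Work inside:  (b ⋆ c) ⋆ b
  Flatten:  b ⋆ c ⋆ b
  Deduplicate:  drop duplicate b
  Sort arguments:  b ⋆ c
  Reassemble:  g(b ⋆ c, j)

Answer: no — g(j, b ⋆ c) vs g(b ⋆ c, j)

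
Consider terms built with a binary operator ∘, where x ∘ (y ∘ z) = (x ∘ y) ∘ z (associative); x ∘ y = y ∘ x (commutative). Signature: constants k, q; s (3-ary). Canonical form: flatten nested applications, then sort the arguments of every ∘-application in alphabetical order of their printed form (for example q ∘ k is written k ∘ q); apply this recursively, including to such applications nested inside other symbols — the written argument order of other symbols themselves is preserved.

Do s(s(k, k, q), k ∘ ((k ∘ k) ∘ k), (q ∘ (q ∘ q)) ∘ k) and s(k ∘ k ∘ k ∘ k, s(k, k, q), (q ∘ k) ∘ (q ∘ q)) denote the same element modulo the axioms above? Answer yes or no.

Left:  s(s(k, k, q), k ∘ ((k ∘ k) ∘ k), (q ∘ (q ∘ q)) ∘ k)
  Work inside:  (q ∘ (q ∘ q)) ∘ k
  Un-nest:  q ∘ q ∘ q ∘ k
  Order the arguments:  k ∘ q ∘ q ∘ q
  Put back:  s(s(k, k, q), k ∘ k ∘ k ∘ k, k ∘ q ∘ q ∘ q)
Right:  s(k ∘ k ∘ k ∘ k, s(k, k, q), (q ∘ k) ∘ (q ∘ q))
  Work inside:  (q ∘ k) ∘ (q ∘ q)
  Merge nested applications:  q ∘ k ∘ q ∘ q
  Order the arguments:  k ∘ q ∘ q ∘ q
  Rebuild:  s(k ∘ k ∘ k ∘ k, s(k, k, q), k ∘ q ∘ q ∘ q)

Answer: no — s(s(k, k, q), k ∘ k ∘ k ∘ k, k ∘ q ∘ q ∘ q) vs s(k ∘ k ∘ k ∘ k, s(k, k, q), k ∘ q ∘ q ∘ q)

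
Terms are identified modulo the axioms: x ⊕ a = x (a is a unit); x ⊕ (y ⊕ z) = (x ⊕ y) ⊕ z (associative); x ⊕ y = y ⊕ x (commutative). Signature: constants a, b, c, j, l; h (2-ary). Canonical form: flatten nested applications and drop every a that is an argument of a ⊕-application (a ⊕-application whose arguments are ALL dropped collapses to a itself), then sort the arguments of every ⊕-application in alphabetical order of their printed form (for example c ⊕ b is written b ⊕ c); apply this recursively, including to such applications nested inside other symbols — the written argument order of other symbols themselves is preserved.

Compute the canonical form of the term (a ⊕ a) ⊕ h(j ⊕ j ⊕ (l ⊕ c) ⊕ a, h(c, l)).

Answer: h(c ⊕ j ⊕ j ⊕ l, h(c, l))

Derivation:
Un-nest:  a ⊕ a ⊕ h(j ⊕ j ⊕ (l ⊕ c) ⊕ a, h(c, l))
Inside:  h(j ⊕ j ⊕ (l ⊕ c) ⊕ a, h(c, l))  →  h(c ⊕ j ⊕ j ⊕ l, h(c, l))
Units out:  drop a (×2)
Sort:  h(c ⊕ j ⊕ j ⊕ l, h(c, l))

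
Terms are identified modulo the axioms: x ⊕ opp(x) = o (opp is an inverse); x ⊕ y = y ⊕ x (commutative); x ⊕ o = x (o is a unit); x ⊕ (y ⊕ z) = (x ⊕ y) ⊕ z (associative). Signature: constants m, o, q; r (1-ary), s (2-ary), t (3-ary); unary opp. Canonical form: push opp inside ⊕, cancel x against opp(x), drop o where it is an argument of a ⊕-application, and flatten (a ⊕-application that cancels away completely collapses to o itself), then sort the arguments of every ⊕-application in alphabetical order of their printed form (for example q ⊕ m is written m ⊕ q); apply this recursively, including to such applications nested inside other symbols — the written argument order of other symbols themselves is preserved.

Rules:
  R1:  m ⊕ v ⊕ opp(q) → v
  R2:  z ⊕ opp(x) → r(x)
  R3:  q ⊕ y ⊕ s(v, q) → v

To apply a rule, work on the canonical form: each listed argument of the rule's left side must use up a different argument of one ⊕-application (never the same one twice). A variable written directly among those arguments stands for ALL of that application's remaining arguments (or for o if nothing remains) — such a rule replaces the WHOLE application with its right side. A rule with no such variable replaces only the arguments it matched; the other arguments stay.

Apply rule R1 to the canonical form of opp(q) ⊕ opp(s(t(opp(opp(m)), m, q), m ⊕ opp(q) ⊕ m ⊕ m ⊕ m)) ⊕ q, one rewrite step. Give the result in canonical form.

Canonical form:  opp(s(t(m, m, q), m ⊕ m ⊕ m ⊕ m ⊕ opp(q)))
R1 matches:  uses m, opp(q);  v := m ⊕ m ⊕ m
Every leftover argument binds to the variable; the entire application is replaced.
Giving:  opp(s(t(m, m, q), m ⊕ m ⊕ m))

Answer: opp(s(t(m, m, q), m ⊕ m ⊕ m))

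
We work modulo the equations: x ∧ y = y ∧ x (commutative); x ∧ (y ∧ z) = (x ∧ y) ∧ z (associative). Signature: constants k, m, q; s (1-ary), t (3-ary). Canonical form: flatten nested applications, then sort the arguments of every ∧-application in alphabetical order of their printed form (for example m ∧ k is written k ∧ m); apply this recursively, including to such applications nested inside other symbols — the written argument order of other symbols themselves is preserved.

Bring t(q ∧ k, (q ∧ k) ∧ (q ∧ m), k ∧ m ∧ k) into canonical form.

Descend into:  (q ∧ k) ∧ (q ∧ m)
Un-nest:  q ∧ k ∧ q ∧ m
Sort arguments:  k ∧ m ∧ q ∧ q
Rebuild:  t(k ∧ q, k ∧ m ∧ q ∧ q, k ∧ k ∧ m)

Answer: t(k ∧ q, k ∧ m ∧ q ∧ q, k ∧ k ∧ m)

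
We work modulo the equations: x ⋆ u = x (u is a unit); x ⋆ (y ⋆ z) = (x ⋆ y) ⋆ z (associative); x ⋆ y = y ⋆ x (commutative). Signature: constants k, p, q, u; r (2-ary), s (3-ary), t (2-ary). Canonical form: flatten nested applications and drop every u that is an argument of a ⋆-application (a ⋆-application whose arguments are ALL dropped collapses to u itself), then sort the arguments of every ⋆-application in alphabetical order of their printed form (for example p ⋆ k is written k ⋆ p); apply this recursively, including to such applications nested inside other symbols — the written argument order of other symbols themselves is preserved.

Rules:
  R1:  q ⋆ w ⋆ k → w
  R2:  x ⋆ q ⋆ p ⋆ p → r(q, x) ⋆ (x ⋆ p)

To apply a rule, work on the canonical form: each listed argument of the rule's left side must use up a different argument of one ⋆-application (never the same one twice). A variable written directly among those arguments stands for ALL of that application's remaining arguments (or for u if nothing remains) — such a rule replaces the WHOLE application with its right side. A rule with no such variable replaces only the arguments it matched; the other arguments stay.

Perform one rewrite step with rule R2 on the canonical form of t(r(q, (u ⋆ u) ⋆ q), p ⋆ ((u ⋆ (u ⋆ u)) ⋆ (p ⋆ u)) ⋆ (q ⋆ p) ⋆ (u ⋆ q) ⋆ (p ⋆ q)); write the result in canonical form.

Answer: t(r(q, q), p ⋆ p ⋆ p ⋆ q ⋆ q ⋆ r(q, p ⋆ p ⋆ q ⋆ q))

Derivation:
Canonical form:  t(r(q, q), p ⋆ p ⋆ p ⋆ p ⋆ q ⋆ q ⋆ q)
R2 matches:  uses p, p, q;  x := p ⋆ p ⋆ q ⋆ q
The variable takes the whole remainder — replace the entire application.
Giving:  t(r(q, q), p ⋆ p ⋆ p ⋆ q ⋆ q ⋆ r(q, p ⋆ p ⋆ q ⋆ q))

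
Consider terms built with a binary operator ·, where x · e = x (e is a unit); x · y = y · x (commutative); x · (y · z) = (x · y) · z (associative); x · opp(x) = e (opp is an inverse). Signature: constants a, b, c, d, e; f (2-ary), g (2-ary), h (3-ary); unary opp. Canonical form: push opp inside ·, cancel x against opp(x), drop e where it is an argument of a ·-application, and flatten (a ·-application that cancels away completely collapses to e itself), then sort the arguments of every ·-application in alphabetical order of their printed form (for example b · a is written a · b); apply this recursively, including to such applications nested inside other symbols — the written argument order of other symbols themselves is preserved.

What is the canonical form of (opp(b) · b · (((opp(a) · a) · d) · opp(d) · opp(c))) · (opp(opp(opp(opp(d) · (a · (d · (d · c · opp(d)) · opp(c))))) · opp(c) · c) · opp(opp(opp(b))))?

Answer: opp(a) · opp(b) · opp(c)

Derivation:
Push opp inside:  distribute opp over · and collapse double opp
Cancel inverse pairs:  d cancels
Collect:  opp(b) · opp(a) · opp(c)
Sort arguments:  opp(a) · opp(b) · opp(c)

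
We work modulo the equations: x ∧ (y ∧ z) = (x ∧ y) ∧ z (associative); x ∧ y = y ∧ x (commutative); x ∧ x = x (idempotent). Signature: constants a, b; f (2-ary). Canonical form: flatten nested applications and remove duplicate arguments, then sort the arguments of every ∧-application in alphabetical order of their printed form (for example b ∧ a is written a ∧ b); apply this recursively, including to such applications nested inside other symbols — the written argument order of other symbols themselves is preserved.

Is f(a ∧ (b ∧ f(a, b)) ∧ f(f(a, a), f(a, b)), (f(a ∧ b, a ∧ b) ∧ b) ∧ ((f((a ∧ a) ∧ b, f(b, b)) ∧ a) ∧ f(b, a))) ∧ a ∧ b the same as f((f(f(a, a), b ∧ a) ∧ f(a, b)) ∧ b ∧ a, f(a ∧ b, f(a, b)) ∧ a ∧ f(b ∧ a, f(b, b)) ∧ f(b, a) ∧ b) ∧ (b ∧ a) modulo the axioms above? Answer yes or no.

Answer: no — a ∧ b ∧ f(a ∧ b ∧ f(a, b) ∧ f(f(a, a), f(a, b)), a ∧ b ∧ f(a ∧ b, a ∧ b) ∧ f(a ∧ b, f(b, b)) ∧ f(b, a)) vs a ∧ b ∧ f(a ∧ b ∧ f(a, b) ∧ f(f(a, a), a ∧ b), a ∧ b ∧ f(a ∧ b, f(a, b)) ∧ f(a ∧ b, f(b, b)) ∧ f(b, a))

Derivation:
Left:  f(a ∧ (b ∧ f(a, b)) ∧ f(f(a, a), f(a, b)), (f(a ∧ b, a ∧ b) ∧ b) ∧ ((f((a ∧ a) ∧ b, f(b, b)) ∧ a) ∧ f(b, a))) ∧ a ∧ b
  Inside:  f(a ∧ (b ∧ f(a, b)) ∧ f(f(a, a), f(a, b)), (f(a ∧ b, a ∧ b) ∧ b) ∧ ((f((a ∧ a) ∧ b, f(b, b)) ∧ a) ∧ f(b, a)))  →  f(a ∧ b ∧ f(a, b) ∧ f(f(a, a), f(a, b)), a ∧ b ∧ f(a ∧ b, a ∧ b) ∧ f(a ∧ b, f(b, b)) ∧ f(b, a))
  Order the arguments:  a ∧ b ∧ f(a ∧ b ∧ f(a, b) ∧ f(f(a, a), f(a, b)), a ∧ b ∧ f(a ∧ b, a ∧ b) ∧ f(a ∧ b, f(b, b)) ∧ f(b, a))
Right:  f((f(f(a, a), b ∧ a) ∧ f(a, b)) ∧ b ∧ a, f(a ∧ b, f(a, b)) ∧ a ∧ f(b ∧ a, f(b, b)) ∧ f(b, a) ∧ b) ∧ (b ∧ a)
  Un-nest:  f((f(f(a, a), b ∧ a) ∧ f(a, b)) ∧ b ∧ a, f(a ∧ b, f(a, b)) ∧ a ∧ f(b ∧ a, f(b, b)) ∧ f(b, a) ∧ b) ∧ b ∧ a
  Simplify inside:  f((f(f(a, a), b ∧ a) ∧ f(a, b)) ∧ b ∧ a, f(a ∧ b, f(a, b)) ∧ a ∧ f(b ∧ a, f(b, b)) ∧ f(b, a) ∧ b)  →  f(a ∧ b ∧ f(a, b) ∧ f(f(a, a), a ∧ b), a ∧ b ∧ f(a ∧ b, f(a, b)) ∧ f(a ∧ b, f(b, b)) ∧ f(b, a))
  Sort:  a ∧ b ∧ f(a ∧ b ∧ f(a, b) ∧ f(f(a, a), a ∧ b), a ∧ b ∧ f(a ∧ b, f(a, b)) ∧ f(a ∧ b, f(b, b)) ∧ f(b, a))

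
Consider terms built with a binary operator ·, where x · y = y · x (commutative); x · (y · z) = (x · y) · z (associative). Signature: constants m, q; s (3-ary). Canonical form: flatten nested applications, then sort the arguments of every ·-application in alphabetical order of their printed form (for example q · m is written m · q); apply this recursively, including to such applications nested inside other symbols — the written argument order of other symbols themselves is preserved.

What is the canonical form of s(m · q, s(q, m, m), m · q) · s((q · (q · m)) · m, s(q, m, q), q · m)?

Canonicalize subterm:  s((q · (q · m)) · m, s(q, m, q), q · m)  →  s(m · m · q · q, s(q, m, q), m · q)
Sort:  s(m · m · q · q, s(q, m, q), m · q) · s(m · q, s(q, m, m), m · q)

Answer: s(m · m · q · q, s(q, m, q), m · q) · s(m · q, s(q, m, m), m · q)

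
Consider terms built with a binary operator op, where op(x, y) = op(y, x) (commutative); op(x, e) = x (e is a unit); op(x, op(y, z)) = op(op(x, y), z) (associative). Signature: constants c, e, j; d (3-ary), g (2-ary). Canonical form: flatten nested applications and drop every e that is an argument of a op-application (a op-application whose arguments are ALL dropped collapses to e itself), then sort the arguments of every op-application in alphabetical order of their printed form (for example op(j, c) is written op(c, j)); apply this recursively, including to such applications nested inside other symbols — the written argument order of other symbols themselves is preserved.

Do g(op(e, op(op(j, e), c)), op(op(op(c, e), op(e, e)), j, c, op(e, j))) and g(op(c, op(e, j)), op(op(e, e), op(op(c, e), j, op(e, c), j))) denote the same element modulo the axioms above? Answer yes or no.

Answer: yes — both canonical forms are g(op(c, j), op(c, c, j, j))

Derivation:
Left:  g(op(e, op(op(j, e), c)), op(op(op(c, e), op(e, e)), j, c, op(e, j)))
  Descend into:  op(op(op(c, e), op(e, e)), j, c, op(e, j))
  Flatten:  op(c, e, e, e, j, c, e, j)
  Units out:  drop e (×4)
  Sort:  op(c, c, j, j)
  Rebuild:  g(op(c, j), op(c, c, j, j))
Right:  g(op(c, op(e, j)), op(op(e, e), op(op(c, e), j, op(e, c), j)))
  Focus inside:  op(op(e, e), op(op(c, e), j, op(e, c), j))
  Flatten:  op(e, e, c, e, j, e, c, j)
  Drop the unit:  drop e (×4)
  Sort:  op(c, c, j, j)
  Rebuild:  g(op(c, j), op(c, c, j, j))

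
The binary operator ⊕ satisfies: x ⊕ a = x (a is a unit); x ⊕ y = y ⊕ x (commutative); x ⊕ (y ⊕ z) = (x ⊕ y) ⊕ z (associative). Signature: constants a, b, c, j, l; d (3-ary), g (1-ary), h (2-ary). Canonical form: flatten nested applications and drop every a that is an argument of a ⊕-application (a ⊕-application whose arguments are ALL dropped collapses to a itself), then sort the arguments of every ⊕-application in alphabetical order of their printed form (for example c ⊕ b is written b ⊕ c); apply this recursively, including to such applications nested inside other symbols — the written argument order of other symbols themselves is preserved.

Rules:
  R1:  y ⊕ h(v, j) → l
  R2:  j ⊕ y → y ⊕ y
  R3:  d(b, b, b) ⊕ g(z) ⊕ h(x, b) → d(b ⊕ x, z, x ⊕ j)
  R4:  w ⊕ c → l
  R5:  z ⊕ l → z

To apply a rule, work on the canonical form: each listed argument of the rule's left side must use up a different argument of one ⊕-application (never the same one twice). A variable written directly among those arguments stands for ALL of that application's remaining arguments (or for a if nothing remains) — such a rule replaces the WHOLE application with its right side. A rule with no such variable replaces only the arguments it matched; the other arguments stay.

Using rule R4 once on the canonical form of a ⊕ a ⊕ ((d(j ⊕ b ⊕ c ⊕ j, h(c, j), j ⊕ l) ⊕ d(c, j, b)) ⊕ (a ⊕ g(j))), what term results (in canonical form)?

Canonical form:  d(b ⊕ c ⊕ j ⊕ j, h(c, j), j ⊕ l) ⊕ d(c, j, b) ⊕ g(j)
R4 matches:  uses c;  w := b ⊕ j ⊕ j
The extension variable absorbs all remaining arguments, so the whole application is rewritten.
New term:  d(c, j, b) ⊕ d(l, h(c, j), j ⊕ l) ⊕ g(j)

Answer: d(c, j, b) ⊕ d(l, h(c, j), j ⊕ l) ⊕ g(j)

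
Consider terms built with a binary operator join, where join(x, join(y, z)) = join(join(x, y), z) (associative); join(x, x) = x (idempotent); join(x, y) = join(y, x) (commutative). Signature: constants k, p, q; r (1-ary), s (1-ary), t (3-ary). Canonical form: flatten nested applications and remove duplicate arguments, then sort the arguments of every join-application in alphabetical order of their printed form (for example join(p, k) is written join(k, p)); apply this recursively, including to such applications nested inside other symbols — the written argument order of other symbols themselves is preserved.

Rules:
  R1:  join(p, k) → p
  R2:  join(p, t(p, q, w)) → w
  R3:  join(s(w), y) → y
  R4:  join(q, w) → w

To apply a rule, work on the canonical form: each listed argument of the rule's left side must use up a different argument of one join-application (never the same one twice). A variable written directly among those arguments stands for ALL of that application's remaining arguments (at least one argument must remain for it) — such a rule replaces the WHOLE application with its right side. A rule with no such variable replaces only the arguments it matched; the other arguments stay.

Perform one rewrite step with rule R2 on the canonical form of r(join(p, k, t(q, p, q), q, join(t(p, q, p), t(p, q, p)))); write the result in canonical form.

Answer: r(join(k, p, q, t(q, p, q)))

Derivation:
Canonical form:  r(join(k, p, q, t(p, q, p), t(q, p, q)))
Apply R2:  consuming p, t(p, q, p);  w := p
Giving:  r(join(k, p, q, t(q, p, q)))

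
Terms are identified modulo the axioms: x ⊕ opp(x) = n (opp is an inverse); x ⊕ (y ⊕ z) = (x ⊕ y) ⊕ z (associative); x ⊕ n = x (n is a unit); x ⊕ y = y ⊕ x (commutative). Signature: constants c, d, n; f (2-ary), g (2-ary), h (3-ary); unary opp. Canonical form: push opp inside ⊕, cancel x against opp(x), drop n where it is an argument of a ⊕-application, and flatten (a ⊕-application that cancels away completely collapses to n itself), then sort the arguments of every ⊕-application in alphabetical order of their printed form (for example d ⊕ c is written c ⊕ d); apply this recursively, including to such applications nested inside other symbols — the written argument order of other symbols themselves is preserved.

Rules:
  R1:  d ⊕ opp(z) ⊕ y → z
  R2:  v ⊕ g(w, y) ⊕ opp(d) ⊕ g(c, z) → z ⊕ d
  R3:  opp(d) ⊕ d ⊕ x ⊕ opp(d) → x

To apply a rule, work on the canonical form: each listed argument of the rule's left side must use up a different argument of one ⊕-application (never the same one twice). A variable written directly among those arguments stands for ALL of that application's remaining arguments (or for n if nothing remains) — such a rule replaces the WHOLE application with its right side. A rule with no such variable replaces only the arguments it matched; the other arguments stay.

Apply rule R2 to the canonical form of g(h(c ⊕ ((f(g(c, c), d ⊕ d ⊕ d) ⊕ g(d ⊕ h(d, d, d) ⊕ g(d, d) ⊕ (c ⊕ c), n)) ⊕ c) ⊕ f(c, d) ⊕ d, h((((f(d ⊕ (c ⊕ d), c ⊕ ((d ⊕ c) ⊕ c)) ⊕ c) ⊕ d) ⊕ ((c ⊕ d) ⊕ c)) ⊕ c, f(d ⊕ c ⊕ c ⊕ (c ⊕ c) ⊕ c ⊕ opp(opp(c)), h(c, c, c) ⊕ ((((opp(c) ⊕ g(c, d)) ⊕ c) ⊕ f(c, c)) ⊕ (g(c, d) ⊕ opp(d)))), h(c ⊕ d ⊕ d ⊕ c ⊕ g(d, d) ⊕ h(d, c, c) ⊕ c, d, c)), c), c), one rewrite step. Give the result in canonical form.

Answer: g(h(c ⊕ c ⊕ d ⊕ f(c, d) ⊕ f(g(c, c), d ⊕ d ⊕ d) ⊕ g(c ⊕ c ⊕ d ⊕ g(d, d) ⊕ h(d, d, d), n), h(c ⊕ c ⊕ c ⊕ c ⊕ d ⊕ d ⊕ f(c ⊕ d ⊕ d, c ⊕ c ⊕ c ⊕ d), f(c ⊕ c ⊕ c ⊕ c ⊕ c ⊕ c ⊕ d, d ⊕ d), h(c ⊕ c ⊕ c ⊕ d ⊕ d ⊕ g(d, d) ⊕ h(d, c, c), d, c)), c), c)

Derivation:
Canonical form:  g(h(c ⊕ c ⊕ d ⊕ f(c, d) ⊕ f(g(c, c), d ⊕ d ⊕ d) ⊕ g(c ⊕ c ⊕ d ⊕ g(d, d) ⊕ h(d, d, d), n), h(c ⊕ c ⊕ c ⊕ c ⊕ d ⊕ d ⊕ f(c ⊕ d ⊕ d, c ⊕ c ⊕ c ⊕ d), f(c ⊕ c ⊕ c ⊕ c ⊕ c ⊕ c ⊕ d, f(c, c) ⊕ g(c, d) ⊕ g(c, d) ⊕ h(c, c, c) ⊕ opp(d)), h(c ⊕ c ⊕ c ⊕ d ⊕ d ⊕ g(d, d) ⊕ h(d, c, c), d, c)), c), c)
Apply R2:  consuming g(c, d), g(c, d), opp(d);  v := f(c, c) ⊕ h(c, c, c), w := c, y := d, z := d
The variable takes the whole remainder — replace the entire application.
New term:  g(h(c ⊕ c ⊕ d ⊕ f(c, d) ⊕ f(g(c, c), d ⊕ d ⊕ d) ⊕ g(c ⊕ c ⊕ d ⊕ g(d, d) ⊕ h(d, d, d), n), h(c ⊕ c ⊕ c ⊕ c ⊕ d ⊕ d ⊕ f(c ⊕ d ⊕ d, c ⊕ c ⊕ c ⊕ d), f(c ⊕ c ⊕ c ⊕ c ⊕ c ⊕ c ⊕ d, d ⊕ d), h(c ⊕ c ⊕ c ⊕ d ⊕ d ⊕ g(d, d) ⊕ h(d, c, c), d, c)), c), c)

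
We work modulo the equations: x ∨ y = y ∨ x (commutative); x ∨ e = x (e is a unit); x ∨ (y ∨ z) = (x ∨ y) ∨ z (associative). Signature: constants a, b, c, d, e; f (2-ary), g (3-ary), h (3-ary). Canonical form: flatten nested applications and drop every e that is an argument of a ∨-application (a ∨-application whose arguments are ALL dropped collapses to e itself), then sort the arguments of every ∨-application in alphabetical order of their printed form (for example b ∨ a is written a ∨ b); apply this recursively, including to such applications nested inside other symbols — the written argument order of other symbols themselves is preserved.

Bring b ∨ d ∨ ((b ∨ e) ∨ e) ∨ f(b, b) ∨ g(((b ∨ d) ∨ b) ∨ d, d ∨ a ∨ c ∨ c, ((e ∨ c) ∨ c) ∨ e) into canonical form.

Answer: b ∨ b ∨ d ∨ f(b, b) ∨ g(b ∨ b ∨ d ∨ d, a ∨ c ∨ c ∨ d, c ∨ c)

Derivation:
Merge nested applications:  b ∨ d ∨ b ∨ e ∨ e ∨ f(b, b) ∨ g(((b ∨ d) ∨ b) ∨ d, d ∨ a ∨ c ∨ c, ((e ∨ c) ∨ c) ∨ e)
Canonicalize subterm:  g(((b ∨ d) ∨ b) ∨ d, d ∨ a ∨ c ∨ c, ((e ∨ c) ∨ c) ∨ e)  →  g(b ∨ b ∨ d ∨ d, a ∨ c ∨ c ∨ d, c ∨ c)
Unit:  drop e (×2)
Order the arguments:  b ∨ b ∨ d ∨ f(b, b) ∨ g(b ∨ b ∨ d ∨ d, a ∨ c ∨ c ∨ d, c ∨ c)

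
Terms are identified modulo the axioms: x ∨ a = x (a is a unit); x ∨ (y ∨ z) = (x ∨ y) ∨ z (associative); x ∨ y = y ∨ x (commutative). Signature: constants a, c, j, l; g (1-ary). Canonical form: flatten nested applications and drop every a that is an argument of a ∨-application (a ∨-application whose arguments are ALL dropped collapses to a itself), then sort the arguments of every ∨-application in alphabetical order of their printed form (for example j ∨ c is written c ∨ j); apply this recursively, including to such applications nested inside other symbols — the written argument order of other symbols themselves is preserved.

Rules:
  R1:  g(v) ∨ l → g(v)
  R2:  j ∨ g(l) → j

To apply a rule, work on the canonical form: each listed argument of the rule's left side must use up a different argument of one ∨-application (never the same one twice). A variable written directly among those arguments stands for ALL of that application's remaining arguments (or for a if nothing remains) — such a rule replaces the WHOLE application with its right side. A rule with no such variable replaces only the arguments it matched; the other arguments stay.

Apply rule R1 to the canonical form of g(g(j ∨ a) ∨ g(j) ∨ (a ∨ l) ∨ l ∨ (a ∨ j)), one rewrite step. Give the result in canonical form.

Canonical form:  g(g(j) ∨ g(j) ∨ j ∨ l ∨ l)
Match R1:  consume g(j), l;  v := j
Giving:  g(g(j) ∨ g(j) ∨ j ∨ l)

Answer: g(g(j) ∨ g(j) ∨ j ∨ l)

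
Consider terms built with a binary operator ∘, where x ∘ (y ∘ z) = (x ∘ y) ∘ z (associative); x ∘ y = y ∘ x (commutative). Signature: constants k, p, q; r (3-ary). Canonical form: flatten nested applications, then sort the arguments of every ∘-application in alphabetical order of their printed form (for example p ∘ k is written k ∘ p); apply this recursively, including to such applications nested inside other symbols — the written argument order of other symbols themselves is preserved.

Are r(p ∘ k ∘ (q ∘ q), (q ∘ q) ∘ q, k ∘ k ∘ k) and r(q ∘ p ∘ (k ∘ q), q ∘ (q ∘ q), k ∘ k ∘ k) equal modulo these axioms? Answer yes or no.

Left:  r(p ∘ k ∘ (q ∘ q), (q ∘ q) ∘ q, k ∘ k ∘ k)
  Focus inside:  p ∘ k ∘ (q ∘ q)
  Flatten:  p ∘ k ∘ q ∘ q
  Sort:  k ∘ p ∘ q ∘ q
  Put back:  r(k ∘ p ∘ q ∘ q, q ∘ q ∘ q, k ∘ k ∘ k)
Right:  r(q ∘ p ∘ (k ∘ q), q ∘ (q ∘ q), k ∘ k ∘ k)
  Work inside:  q ∘ p ∘ (k ∘ q)
  Flatten:  q ∘ p ∘ k ∘ q
  Sort:  k ∘ p ∘ q ∘ q
  Reassemble:  r(k ∘ p ∘ q ∘ q, q ∘ q ∘ q, k ∘ k ∘ k)

Answer: yes — both canonical forms are r(k ∘ p ∘ q ∘ q, q ∘ q ∘ q, k ∘ k ∘ k)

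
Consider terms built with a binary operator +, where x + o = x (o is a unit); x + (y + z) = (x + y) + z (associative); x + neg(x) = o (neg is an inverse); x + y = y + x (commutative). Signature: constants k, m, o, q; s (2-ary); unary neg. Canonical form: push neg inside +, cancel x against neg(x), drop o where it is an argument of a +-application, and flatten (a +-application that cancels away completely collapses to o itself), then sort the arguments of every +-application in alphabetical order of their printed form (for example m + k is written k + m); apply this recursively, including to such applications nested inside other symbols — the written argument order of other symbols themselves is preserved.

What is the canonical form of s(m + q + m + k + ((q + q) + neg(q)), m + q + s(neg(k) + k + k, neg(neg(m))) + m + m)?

Answer: s(k + m + m + q + q, m + m + m + q + s(k, m))

Derivation:
Focus inside:  m + q + s(neg(k) + k + k, neg(neg(m))) + m + m
Push neg inside:  distribute neg over + and collapse double neg
Collect terms:  m + m + m + q + s(k, m)
Put back:  s(k + m + m + q + q, m + m + m + q + s(k, m))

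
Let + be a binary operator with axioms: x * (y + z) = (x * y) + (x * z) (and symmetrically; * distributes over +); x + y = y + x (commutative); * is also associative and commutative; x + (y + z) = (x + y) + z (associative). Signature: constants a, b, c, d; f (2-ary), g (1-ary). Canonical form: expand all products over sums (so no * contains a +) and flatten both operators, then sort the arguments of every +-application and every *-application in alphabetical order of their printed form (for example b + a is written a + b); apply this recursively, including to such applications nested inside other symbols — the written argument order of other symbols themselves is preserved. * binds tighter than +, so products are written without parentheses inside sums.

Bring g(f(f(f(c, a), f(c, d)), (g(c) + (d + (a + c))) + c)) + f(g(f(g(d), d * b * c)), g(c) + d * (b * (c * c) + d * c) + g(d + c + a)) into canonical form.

Expand:  g(f(f(f(c, a), f(c, d)), a + c + c + d + g(c))) + f(g(f(g(d), b * c * d)), b * c * c * d + c * d * d + g(a + c + d) + g(c))
Order the arguments:  f(g(f(g(d), b * c * d)), b * c * c * d + c * d * d + g(a + c + d) + g(c)) + g(f(f(f(c, a), f(c, d)), a + c + c + d + g(c)))

Answer: f(g(f(g(d), b * c * d)), b * c * c * d + c * d * d + g(a + c + d) + g(c)) + g(f(f(f(c, a), f(c, d)), a + c + c + d + g(c)))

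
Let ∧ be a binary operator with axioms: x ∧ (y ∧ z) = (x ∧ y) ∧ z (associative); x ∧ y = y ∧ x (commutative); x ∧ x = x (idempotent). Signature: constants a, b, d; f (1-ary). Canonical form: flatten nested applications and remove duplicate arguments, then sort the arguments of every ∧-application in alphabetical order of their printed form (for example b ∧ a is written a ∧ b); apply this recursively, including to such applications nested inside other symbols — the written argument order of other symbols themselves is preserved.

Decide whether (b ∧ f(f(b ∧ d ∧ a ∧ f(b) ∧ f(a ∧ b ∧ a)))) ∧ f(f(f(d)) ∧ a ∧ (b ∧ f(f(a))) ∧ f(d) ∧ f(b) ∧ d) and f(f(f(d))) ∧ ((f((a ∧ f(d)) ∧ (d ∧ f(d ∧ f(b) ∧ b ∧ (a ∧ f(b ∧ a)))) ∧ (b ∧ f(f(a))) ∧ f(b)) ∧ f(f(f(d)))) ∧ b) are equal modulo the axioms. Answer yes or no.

Left:  (b ∧ f(f(b ∧ d ∧ a ∧ f(b) ∧ f(a ∧ b ∧ a)))) ∧ f(f(f(d)) ∧ a ∧ (b ∧ f(f(a))) ∧ f(d) ∧ f(b) ∧ d)
  Merge nested applications:  b ∧ f(f(b ∧ d ∧ a ∧ f(b) ∧ f(a ∧ b ∧ a))) ∧ f(f(f(d)) ∧ a ∧ (b ∧ f(f(a))) ∧ f(d) ∧ f(b) ∧ d)
  Simplify inside:  f(f(b ∧ d ∧ a ∧ f(b) ∧ f(a ∧ b ∧ a)))  →  f(f(a ∧ b ∧ d ∧ f(a ∧ b) ∧ f(b)))
  Simplify inside:  f(f(f(d)) ∧ a ∧ (b ∧ f(f(a))) ∧ f(d) ∧ f(b) ∧ d)  →  f(a ∧ b ∧ d ∧ f(b) ∧ f(d) ∧ f(f(a)) ∧ f(f(d)))
  Sort arguments:  b ∧ f(a ∧ b ∧ d ∧ f(b) ∧ f(d) ∧ f(f(a)) ∧ f(f(d))) ∧ f(f(a ∧ b ∧ d ∧ f(a ∧ b) ∧ f(b)))
Right:  f(f(f(d))) ∧ ((f((a ∧ f(d)) ∧ (d ∧ f(d ∧ f(b) ∧ b ∧ (a ∧ f(b ∧ a)))) ∧ (b ∧ f(f(a))) ∧ f(b)) ∧ f(f(f(d)))) ∧ b)
  Merge nested applications:  f(f(f(d))) ∧ f((a ∧ f(d)) ∧ (d ∧ f(d ∧ f(b) ∧ b ∧ (a ∧ f(b ∧ a)))) ∧ (b ∧ f(f(a))) ∧ f(b)) ∧ f(f(f(d))) ∧ b
  Inside:  f((a ∧ f(d)) ∧ (d ∧ f(d ∧ f(b) ∧ b ∧ (a ∧ f(b ∧ a)))) ∧ (b ∧ f(f(a))) ∧ f(b))  →  f(a ∧ b ∧ d ∧ f(a ∧ b ∧ d ∧ f(a ∧ b) ∧ f(b)) ∧ f(b) ∧ f(d) ∧ f(f(a)))
  Drop duplicates:  drop duplicate f(f(f(d)))
  Sort arguments:  b ∧ f(a ∧ b ∧ d ∧ f(a ∧ b ∧ d ∧ f(a ∧ b) ∧ f(b)) ∧ f(b) ∧ f(d) ∧ f(f(a))) ∧ f(f(f(d)))

Answer: no — b ∧ f(a ∧ b ∧ d ∧ f(b) ∧ f(d) ∧ f(f(a)) ∧ f(f(d))) ∧ f(f(a ∧ b ∧ d ∧ f(a ∧ b) ∧ f(b))) vs b ∧ f(a ∧ b ∧ d ∧ f(a ∧ b ∧ d ∧ f(a ∧ b) ∧ f(b)) ∧ f(b) ∧ f(d) ∧ f(f(a))) ∧ f(f(f(d)))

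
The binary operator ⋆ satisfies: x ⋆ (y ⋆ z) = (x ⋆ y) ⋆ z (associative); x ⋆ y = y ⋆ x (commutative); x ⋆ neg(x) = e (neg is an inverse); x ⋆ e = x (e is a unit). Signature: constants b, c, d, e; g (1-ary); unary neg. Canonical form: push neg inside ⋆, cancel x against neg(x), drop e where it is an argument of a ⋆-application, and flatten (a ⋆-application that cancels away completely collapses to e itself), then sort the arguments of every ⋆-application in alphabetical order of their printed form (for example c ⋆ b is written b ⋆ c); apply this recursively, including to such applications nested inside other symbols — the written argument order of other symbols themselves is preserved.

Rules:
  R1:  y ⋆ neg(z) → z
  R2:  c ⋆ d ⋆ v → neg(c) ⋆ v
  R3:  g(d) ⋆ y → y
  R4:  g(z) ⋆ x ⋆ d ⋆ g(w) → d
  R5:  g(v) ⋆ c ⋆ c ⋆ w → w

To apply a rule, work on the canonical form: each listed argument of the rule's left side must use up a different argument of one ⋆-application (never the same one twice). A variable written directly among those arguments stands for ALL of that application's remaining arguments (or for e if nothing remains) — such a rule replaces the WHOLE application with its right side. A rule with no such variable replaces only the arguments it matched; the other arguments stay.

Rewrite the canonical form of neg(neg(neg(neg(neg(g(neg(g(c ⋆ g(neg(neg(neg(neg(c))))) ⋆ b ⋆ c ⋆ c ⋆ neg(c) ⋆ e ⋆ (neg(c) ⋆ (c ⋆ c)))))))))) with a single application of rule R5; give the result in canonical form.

Canonical form:  neg(g(neg(g(b ⋆ c ⋆ c ⋆ c ⋆ g(c)))))
Match R5:  consume c, c, g(c);  v := c, w := b ⋆ c
The variable takes the whole remainder — replace the entire application.
New term:  neg(g(neg(g(b ⋆ c))))

Answer: neg(g(neg(g(b ⋆ c))))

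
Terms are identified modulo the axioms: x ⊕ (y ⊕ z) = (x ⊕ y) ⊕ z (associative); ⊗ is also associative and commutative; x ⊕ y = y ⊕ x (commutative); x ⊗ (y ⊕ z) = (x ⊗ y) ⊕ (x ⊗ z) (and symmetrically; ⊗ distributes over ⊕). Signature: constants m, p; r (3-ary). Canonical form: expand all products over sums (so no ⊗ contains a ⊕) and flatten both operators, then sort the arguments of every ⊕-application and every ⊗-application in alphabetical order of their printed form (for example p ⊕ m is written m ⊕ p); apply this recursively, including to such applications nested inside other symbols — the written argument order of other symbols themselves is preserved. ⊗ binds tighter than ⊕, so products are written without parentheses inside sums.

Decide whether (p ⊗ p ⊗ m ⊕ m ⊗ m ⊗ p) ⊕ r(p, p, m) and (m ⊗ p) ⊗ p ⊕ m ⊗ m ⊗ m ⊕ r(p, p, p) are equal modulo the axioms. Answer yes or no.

Answer: no — m ⊗ m ⊗ p ⊕ m ⊗ p ⊗ p ⊕ r(p, p, m) vs m ⊗ m ⊗ m ⊕ m ⊗ p ⊗ p ⊕ r(p, p, p)

Derivation:
Left:  (p ⊗ p ⊗ m ⊕ m ⊗ m ⊗ p) ⊕ r(p, p, m)
  Un-nest:  m ⊗ p ⊗ p ⊕ m ⊗ m ⊗ p ⊕ r(p, p, m)
  Sort:  m ⊗ m ⊗ p ⊕ m ⊗ p ⊗ p ⊕ r(p, p, m)
Right:  (m ⊗ p) ⊗ p ⊕ m ⊗ m ⊗ m ⊕ r(p, p, p)
  Flatten:  m ⊗ p ⊗ p ⊕ m ⊗ m ⊗ m ⊕ r(p, p, p)
  Order the arguments:  m ⊗ m ⊗ m ⊕ m ⊗ p ⊗ p ⊕ r(p, p, p)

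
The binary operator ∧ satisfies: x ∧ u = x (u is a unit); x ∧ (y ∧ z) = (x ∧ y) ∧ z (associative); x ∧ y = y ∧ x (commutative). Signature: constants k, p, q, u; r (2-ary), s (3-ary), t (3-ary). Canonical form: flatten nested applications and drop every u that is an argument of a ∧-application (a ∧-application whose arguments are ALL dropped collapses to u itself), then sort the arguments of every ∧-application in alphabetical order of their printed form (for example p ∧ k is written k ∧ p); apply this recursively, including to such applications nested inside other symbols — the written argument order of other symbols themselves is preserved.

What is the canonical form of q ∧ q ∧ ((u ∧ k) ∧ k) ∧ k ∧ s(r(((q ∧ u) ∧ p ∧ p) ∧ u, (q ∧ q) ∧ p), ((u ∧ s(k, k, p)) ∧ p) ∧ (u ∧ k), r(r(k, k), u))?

Answer: k ∧ k ∧ k ∧ q ∧ q ∧ s(r(p ∧ p ∧ q, p ∧ q ∧ q), k ∧ p ∧ s(k, k, p), r(r(k, k), u))

Derivation:
Un-nest:  q ∧ q ∧ u ∧ k ∧ k ∧ k ∧ s(r(((q ∧ u) ∧ p ∧ p) ∧ u, (q ∧ q) ∧ p), ((u ∧ s(k, k, p)) ∧ p) ∧ (u ∧ k), r(r(k, k), u))
Simplify inside:  s(r(((q ∧ u) ∧ p ∧ p) ∧ u, (q ∧ q) ∧ p), ((u ∧ s(k, k, p)) ∧ p) ∧ (u ∧ k), r(r(k, k), u))  →  s(r(p ∧ p ∧ q, p ∧ q ∧ q), k ∧ p ∧ s(k, k, p), r(r(k, k), u))
Drop the unit:  drop u
Sort:  k ∧ k ∧ k ∧ q ∧ q ∧ s(r(p ∧ p ∧ q, p ∧ q ∧ q), k ∧ p ∧ s(k, k, p), r(r(k, k), u))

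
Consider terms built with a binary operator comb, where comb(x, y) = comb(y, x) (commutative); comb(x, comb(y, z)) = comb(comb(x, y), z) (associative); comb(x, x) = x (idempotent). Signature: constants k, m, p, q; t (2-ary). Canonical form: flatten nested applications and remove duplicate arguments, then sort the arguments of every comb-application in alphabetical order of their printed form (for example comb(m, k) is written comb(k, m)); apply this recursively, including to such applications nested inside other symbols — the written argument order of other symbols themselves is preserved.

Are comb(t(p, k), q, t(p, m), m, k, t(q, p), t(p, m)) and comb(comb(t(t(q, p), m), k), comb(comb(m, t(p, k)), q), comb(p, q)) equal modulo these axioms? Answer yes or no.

Left:  comb(t(p, k), q, t(p, m), m, k, t(q, p), t(p, m))
  Deduplicate:  drop duplicate t(p, m)
  Sort arguments:  comb(k, m, q, t(p, k), t(p, m), t(q, p))
Right:  comb(comb(t(t(q, p), m), k), comb(comb(m, t(p, k)), q), comb(p, q))
  Flatten:  comb(t(t(q, p), m), k, m, t(p, k), q, p, q)
  Deduplicate:  drop duplicate q
  Order the arguments:  comb(k, m, p, q, t(p, k), t(t(q, p), m))

Answer: no — comb(k, m, q, t(p, k), t(p, m), t(q, p)) vs comb(k, m, p, q, t(p, k), t(t(q, p), m))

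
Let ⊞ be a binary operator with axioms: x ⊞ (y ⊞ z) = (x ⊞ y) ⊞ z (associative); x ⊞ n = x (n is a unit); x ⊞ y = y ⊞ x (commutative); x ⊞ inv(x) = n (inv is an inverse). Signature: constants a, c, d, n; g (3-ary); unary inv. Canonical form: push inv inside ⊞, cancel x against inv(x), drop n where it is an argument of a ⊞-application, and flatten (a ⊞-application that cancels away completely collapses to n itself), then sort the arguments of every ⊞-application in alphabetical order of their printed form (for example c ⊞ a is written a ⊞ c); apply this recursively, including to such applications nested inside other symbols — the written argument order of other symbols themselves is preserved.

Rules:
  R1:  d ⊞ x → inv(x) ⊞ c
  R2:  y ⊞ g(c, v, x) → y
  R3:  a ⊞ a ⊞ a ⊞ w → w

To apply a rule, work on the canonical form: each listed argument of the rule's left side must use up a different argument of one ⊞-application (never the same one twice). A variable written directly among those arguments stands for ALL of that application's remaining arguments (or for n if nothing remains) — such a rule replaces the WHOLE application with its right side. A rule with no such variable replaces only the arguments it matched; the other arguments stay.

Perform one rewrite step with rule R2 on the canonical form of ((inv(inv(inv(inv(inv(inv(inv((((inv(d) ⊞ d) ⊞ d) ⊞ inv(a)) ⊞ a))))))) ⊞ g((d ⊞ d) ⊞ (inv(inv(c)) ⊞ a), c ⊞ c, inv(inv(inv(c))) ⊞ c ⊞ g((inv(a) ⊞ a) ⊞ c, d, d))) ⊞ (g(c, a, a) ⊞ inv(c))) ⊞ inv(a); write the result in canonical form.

Answer: g(a ⊞ c ⊞ d ⊞ d, c ⊞ c, g(c, d, d)) ⊞ inv(a) ⊞ inv(c) ⊞ inv(d)

Derivation:
Canonical form:  g(a ⊞ c ⊞ d ⊞ d, c ⊞ c, g(c, d, d)) ⊞ g(c, a, a) ⊞ inv(a) ⊞ inv(c) ⊞ inv(d)
Apply R2:  consuming g(c, a, a);  v := a, x := a, y := g(a ⊞ c ⊞ d ⊞ d, c ⊞ c, g(c, d, d)) ⊞ inv(a) ⊞ inv(c) ⊞ inv(d)
The extension variable absorbs all remaining arguments, so the whole application is rewritten.
New term:  g(a ⊞ c ⊞ d ⊞ d, c ⊞ c, g(c, d, d)) ⊞ inv(a) ⊞ inv(c) ⊞ inv(d)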